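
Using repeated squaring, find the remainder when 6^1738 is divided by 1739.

739

6^1 ≡ 6 (mod 1739)
6^2 ≡ 6^2 = 36 ≡ 36 (mod 1739)
6^4 ≡ 36^2 = 1296 ≡ 1296 (mod 1739)
6^8 ≡ 1296^2 = 1679616 ≡ 1481 (mod 1739)
6^16 ≡ 1481^2 = 2193361 ≡ 482 (mod 1739)
6^32 ≡ 482^2 = 232324 ≡ 1037 (mod 1739)
6^64 ≡ 1037^2 = 1075369 ≡ 667 (mod 1739)
6^128 ≡ 667^2 = 444889 ≡ 1444 (mod 1739)
6^256 ≡ 1444^2 = 2085136 ≡ 75 (mod 1739)
6^512 ≡ 75^2 = 5625 ≡ 408 (mod 1739)
6^1024 ≡ 408^2 = 166464 ≡ 1259 (mod 1739)
1738 = 1024 + 512 + 128 + 64 + 8 + 2 in binary powers of 2.
So 6^1738 ≡ 1259 · 408 · 1444 · 667 · 1481 · 36 ≡ 739 (mod 1739).
Since 739 ≠ 1, base 6 is a Fermat witness: 1739 is composite.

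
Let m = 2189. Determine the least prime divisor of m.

11

2189 is odd.
Digit sum 20, not divisible by 3.
Ends in 9: not divisible by 5.
7: 2189 = 7·312 + 5
11: 2189 = 11·199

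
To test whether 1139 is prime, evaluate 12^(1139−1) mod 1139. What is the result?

12^1 ≡ 12 (mod 1139)
12^2 ≡ 12^2 = 144 ≡ 144 (mod 1139)
12^4 ≡ 144^2 = 20736 ≡ 234 (mod 1139)
12^8 ≡ 234^2 = 54756 ≡ 84 (mod 1139)
12^16 ≡ 84^2 = 7056 ≡ 222 (mod 1139)
12^32 ≡ 222^2 = 49284 ≡ 307 (mod 1139)
12^64 ≡ 307^2 = 94249 ≡ 851 (mod 1139)
12^128 ≡ 851^2 = 724201 ≡ 936 (mod 1139)
12^256 ≡ 936^2 = 876096 ≡ 205 (mod 1139)
12^512 ≡ 205^2 = 42025 ≡ 1021 (mod 1139)
12^1024 ≡ 1021^2 = 1042441 ≡ 256 (mod 1139)
1138 = 1024 + 64 + 32 + 16 + 2 in binary powers of 2.
So 12^1138 ≡ 256 · 851 · 307 · 222 · 144 ≡ 892 (mod 1139).
Since 892 ≠ 1, base 12 is a Fermat witness: 1139 is composite.

892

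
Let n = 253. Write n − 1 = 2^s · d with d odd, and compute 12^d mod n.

100

253 − 1 = 252 = 2^2 · 63, so d = 63.
12^1 ≡ 12 (mod 253)
12^2 ≡ 12^2 = 144 ≡ 144 (mod 253)
12^4 ≡ 144^2 = 20736 ≡ 243 (mod 253)
12^8 ≡ 243^2 = 59049 ≡ 100 (mod 253)
12^16 ≡ 100^2 = 10000 ≡ 133 (mod 253)
12^32 ≡ 133^2 = 17689 ≡ 232 (mod 253)
63 = 32 + 16 + 8 + 4 + 2 + 1 in binary powers of 2.
So 12^63 ≡ 232 · 133 · 100 · 243 · 144 · 12 ≡ 100 (mod 253).
Squaring chain: 100 → 133; never reaches −1, so base 12 is a Miller–Rabin witness that 253 is composite.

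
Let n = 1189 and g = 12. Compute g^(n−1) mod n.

146

12^1 ≡ 12 (mod 1189)
12^2 ≡ 12^2 = 144 ≡ 144 (mod 1189)
12^4 ≡ 144^2 = 20736 ≡ 523 (mod 1189)
12^8 ≡ 523^2 = 273529 ≡ 59 (mod 1189)
12^16 ≡ 59^2 = 3481 ≡ 1103 (mod 1189)
12^32 ≡ 1103^2 = 1216609 ≡ 262 (mod 1189)
12^64 ≡ 262^2 = 68644 ≡ 871 (mod 1189)
12^128 ≡ 871^2 = 758641 ≡ 59 (mod 1189)
12^256 ≡ 59^2 = 3481 ≡ 1103 (mod 1189)
12^512 ≡ 1103^2 = 1216609 ≡ 262 (mod 1189)
12^1024 ≡ 262^2 = 68644 ≡ 871 (mod 1189)
1188 = 1024 + 128 + 32 + 4 in binary powers of 2.
So 12^1188 ≡ 871 · 59 · 262 · 523 ≡ 146 (mod 1189).
Since 146 ≠ 1, base 12 is a Fermat witness: 1189 is composite.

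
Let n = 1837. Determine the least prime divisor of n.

1837 is odd.
Digit sum 19, not divisible by 3.
Ends in 7: not divisible by 5.
7: 1837 = 7·262 + 3
11: 1837 = 11·167

11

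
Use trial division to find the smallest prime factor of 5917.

5917 is odd.
Digit sum 22, not divisible by 3.
Ends in 7: not divisible by 5.
7: 5917 = 7·845 + 2
11: 5917 = 11·537 + 10
13: 5917 = 13·455 + 2
17: 5917 = 17·348 + 1
19: 5917 = 19·311 + 8
23: 5917 = 23·257 + 6
29: 5917 = 29·204 + 1
31: 5917 = 31·190 + 27
37: 5917 = 37·159 + 34
41: 5917 = 41·144 + 13
43: 5917 = 43·137 + 26
47: 5917 = 47·125 + 42
53: 5917 = 53·111 + 34
59: 5917 = 59·100 + 17
61: 5917 = 61·97

61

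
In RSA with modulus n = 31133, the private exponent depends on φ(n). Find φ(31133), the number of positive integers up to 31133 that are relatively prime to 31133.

30780

Factor: 31133 = 163 · 191.
φ(31133) = (163−1) · (191−1) = 162 · 190 = 30780.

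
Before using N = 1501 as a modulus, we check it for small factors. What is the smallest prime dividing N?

19

1501 is odd.
Digit sum 7, not divisible by 3.
Ends in 1: not divisible by 5.
7: 1501 = 7·214 + 3
11: 1501 = 11·136 + 5
13: 1501 = 13·115 + 6
17: 1501 = 17·88 + 5
19: 1501 = 19·79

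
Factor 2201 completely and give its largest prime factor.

71

2201 = 31 · 71
71 is prime.
So 2201 = 31 · 71; the largest prime factor is 71.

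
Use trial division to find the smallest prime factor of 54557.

54557 is odd.
Digit sum 26, not divisible by 3.
Ends in 7: not divisible by 5.
7: 54557 = 7·7793 + 6
11: 54557 = 11·4959 + 8
13: 54557 = 13·4196 + 9
17: 54557 = 17·3209 + 4
19: 54557 = 19·2871 + 8
23: 54557 = 23·2372 + 1
29: 54557 = 29·1881 + 8
31: 54557 = 31·1759 + 28
37: 54557 = 37·1474 + 19
41: 54557 = 41·1330 + 27
43: 54557 = 43·1268 + 33
47: 54557 = 47·1160 + 37
53: 54557 = 53·1029 + 20
59: 54557 = 59·924 + 41
61: 54557 = 61·894 + 23
67: 54557 = 67·814 + 19
71: 54557 = 71·768 + 29
73: 54557 = 73·747 + 26
79: 54557 = 79·690 + 47
83: 54557 = 83·657 + 26
89: 54557 = 89·613

89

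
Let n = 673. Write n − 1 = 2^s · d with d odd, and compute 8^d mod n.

464

673 − 1 = 672 = 2^5 · 21, so d = 21.
8^1 ≡ 8 (mod 673)
8^2 ≡ 8^2 = 64 ≡ 64 (mod 673)
8^4 ≡ 64^2 = 4096 ≡ 58 (mod 673)
8^8 ≡ 58^2 = 3364 ≡ 672 (mod 673)
8^16 ≡ 672^2 = 451584 ≡ 1 (mod 673)
21 = 16 + 4 + 1 in binary powers of 2.
So 8^21 ≡ 1 · 58 · 8 ≡ 464 (mod 673).
Squaring chain: 464 → 609 → 58 → 672 → 1; reaches −1, so base 8 does not prove 673 composite.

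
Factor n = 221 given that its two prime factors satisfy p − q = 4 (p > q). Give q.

13

Since p = q + 4, we have 221 = q(q + 4), so q² + 4q − 221 = 0.
Discriminant: 4² + 4·221 = 16 + 884 = 900; √900 = 30.
q = (−4 + 30)/2 = 13, and p = q + 4 = 17.
Check: 13 · 17 = 221.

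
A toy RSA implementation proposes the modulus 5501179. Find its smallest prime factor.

89

5501179 is odd.
Digit sum 28, not divisible by 3.
Ends in 9: not divisible by 5.
7: 5501179 = 7·785882 + 5
11: 5501179 = 11·500107 + 2
13: 5501179 = 13·423167 + 8
17: 5501179 = 17·323598 + 13
19: 5501179 = 19·289535 + 14
23: 5501179 = 23·239181 + 16
29: 5501179 = 29·189695 + 24
31: 5501179 = 31·177457 + 12
37: 5501179 = 37·148680 + 19
41: 5501179 = 41·134175 + 4
43: 5501179 = 43·127934 + 17
47: 5501179 = 47·117046 + 17
53: 5501179 = 53·103795 + 44
59: 5501179 = 59·93240 + 19
61: 5501179 = 61·90183 + 16
67: 5501179 = 67·82107 + 10
71: 5501179 = 71·77481 + 28
73: 5501179 = 73·75358 + 45
79: 5501179 = 79·69635 + 14
83: 5501179 = 83·66279 + 22
89: 5501179 = 89·61811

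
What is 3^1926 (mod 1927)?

237

3^1 ≡ 3 (mod 1927)
3^2 ≡ 3^2 = 9 ≡ 9 (mod 1927)
3^4 ≡ 9^2 = 81 ≡ 81 (mod 1927)
3^8 ≡ 81^2 = 6561 ≡ 780 (mod 1927)
3^16 ≡ 780^2 = 608400 ≡ 1395 (mod 1927)
3^32 ≡ 1395^2 = 1946025 ≡ 1682 (mod 1927)
3^64 ≡ 1682^2 = 2829124 ≡ 288 (mod 1927)
3^128 ≡ 288^2 = 82944 ≡ 83 (mod 1927)
3^256 ≡ 83^2 = 6889 ≡ 1108 (mod 1927)
3^512 ≡ 1108^2 = 1227664 ≡ 165 (mod 1927)
3^1024 ≡ 165^2 = 27225 ≡ 247 (mod 1927)
1926 = 1024 + 512 + 256 + 128 + 4 + 2 in binary powers of 2.
So 3^1926 ≡ 247 · 165 · 1108 · 83 · 81 · 9 ≡ 237 (mod 1927).
Since 237 ≠ 1, base 3 is a Fermat witness: 1927 is composite.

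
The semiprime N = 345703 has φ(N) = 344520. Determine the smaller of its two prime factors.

523

φ(n) = (p−1)(q−1) = n − (p+q) + 1, so p + q = 345703 − 344520 + 1 = 1184.
p and q are the roots of t² − 1184t + 345703 = 0.
Discriminant: 1184² − 4·345703 = 1401856 − 1382812 = 19044; √19044 = 138.
q = (1184 − 138)/2 = 523, p = (1184 + 138)/2 = 661.
Check: 523 · 661 = 345703.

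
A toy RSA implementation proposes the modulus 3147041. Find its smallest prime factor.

43

3147041 is odd.
Digit sum 20, not divisible by 3.
Ends in 1: not divisible by 5.
7: 3147041 = 7·449577 + 2
11: 3147041 = 11·286094 + 7
13: 3147041 = 13·242080 + 1
17: 3147041 = 17·185120 + 1
19: 3147041 = 19·165633 + 14
23: 3147041 = 23·136827 + 20
29: 3147041 = 29·108518 + 19
31: 3147041 = 31·101517 + 14
37: 3147041 = 37·85055 + 6
41: 3147041 = 41·76757 + 4
43: 3147041 = 43·73187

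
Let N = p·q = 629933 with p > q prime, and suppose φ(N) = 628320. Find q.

φ(n) = (p−1)(q−1) = n − (p+q) + 1, so p + q = 629933 − 628320 + 1 = 1614.
p and q are the roots of t² − 1614t + 629933 = 0.
Discriminant: 1614² − 4·629933 = 2604996 − 2519732 = 85264; √85264 = 292.
q = (1614 − 292)/2 = 661, p = (1614 + 292)/2 = 953.
Check: 661 · 953 = 629933.

661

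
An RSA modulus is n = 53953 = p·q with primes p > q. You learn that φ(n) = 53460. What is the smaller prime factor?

φ(n) = (p−1)(q−1) = n − (p+q) + 1, so p + q = 53953 − 53460 + 1 = 494.
p and q are the roots of t² − 494t + 53953 = 0.
Discriminant: 494² − 4·53953 = 244036 − 215812 = 28224; √28224 = 168.
q = (494 − 168)/2 = 163, p = (494 + 168)/2 = 331.
Check: 163 · 331 = 53953.

163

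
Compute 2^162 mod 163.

1

2^1 ≡ 2 (mod 163)
2^2 ≡ 2^2 = 4 ≡ 4 (mod 163)
2^4 ≡ 4^2 = 16 ≡ 16 (mod 163)
2^8 ≡ 16^2 = 256 ≡ 93 (mod 163)
2^16 ≡ 93^2 = 8649 ≡ 10 (mod 163)
2^32 ≡ 10^2 = 100 ≡ 100 (mod 163)
2^64 ≡ 100^2 = 10000 ≡ 57 (mod 163)
2^128 ≡ 57^2 = 3249 ≡ 152 (mod 163)
162 = 128 + 32 + 2 in binary powers of 2.
So 2^162 ≡ 152 · 100 · 4 ≡ 1 (mod 163).
Since the result is 1, base 2 gives no evidence that 163 is composite.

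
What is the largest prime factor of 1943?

67

1943 = 29 · 67
67 is prime.
So 1943 = 29 · 67; the largest prime factor is 67.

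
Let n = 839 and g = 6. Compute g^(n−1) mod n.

1

6^1 ≡ 6 (mod 839)
6^2 ≡ 6^2 = 36 ≡ 36 (mod 839)
6^4 ≡ 36^2 = 1296 ≡ 457 (mod 839)
6^8 ≡ 457^2 = 208849 ≡ 777 (mod 839)
6^16 ≡ 777^2 = 603729 ≡ 488 (mod 839)
6^32 ≡ 488^2 = 238144 ≡ 707 (mod 839)
6^64 ≡ 707^2 = 499849 ≡ 644 (mod 839)
6^128 ≡ 644^2 = 414736 ≡ 270 (mod 839)
6^256 ≡ 270^2 = 72900 ≡ 746 (mod 839)
6^512 ≡ 746^2 = 556516 ≡ 259 (mod 839)
838 = 512 + 256 + 64 + 4 + 2 in binary powers of 2.
So 6^838 ≡ 259 · 746 · 644 · 457 · 36 ≡ 1 (mod 839).
Since the result is 1, base 6 gives no evidence that 839 is composite.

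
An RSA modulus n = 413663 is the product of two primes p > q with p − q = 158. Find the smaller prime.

Since p = q + 158, we have 413663 = q(q + 158), so q² + 158q − 413663 = 0.
Discriminant: 158² + 4·413663 = 24964 + 1654652 = 1679616; √1679616 = 1296.
q = (−158 + 1296)/2 = 569, and p = q + 158 = 727.
Check: 569 · 727 = 413663.

569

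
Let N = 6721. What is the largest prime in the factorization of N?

6721 = 11 · 611
611 = 13 · 47
47 is prime.
So 6721 = 11 · 13 · 47; the largest prime factor is 47.

47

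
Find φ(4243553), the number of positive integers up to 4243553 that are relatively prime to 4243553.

4165200

Factor: 4243553 = 151 · 157 · 179.
φ(4243553) = (151−1) · (157−1) · (179−1) = 150 · 156 · 178 = 4165200.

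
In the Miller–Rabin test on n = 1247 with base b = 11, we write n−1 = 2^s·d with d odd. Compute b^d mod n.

1247 − 1 = 1246 = 2^1 · 623, so d = 623.
11^1 ≡ 11 (mod 1247)
11^2 ≡ 11^2 = 121 ≡ 121 (mod 1247)
11^4 ≡ 121^2 = 14641 ≡ 924 (mod 1247)
11^8 ≡ 924^2 = 853776 ≡ 828 (mod 1247)
11^16 ≡ 828^2 = 685584 ≡ 981 (mod 1247)
11^32 ≡ 981^2 = 962361 ≡ 924 (mod 1247)
11^64 ≡ 924^2 = 853776 ≡ 828 (mod 1247)
11^128 ≡ 828^2 = 685584 ≡ 981 (mod 1247)
11^256 ≡ 981^2 = 962361 ≡ 924 (mod 1247)
11^512 ≡ 924^2 = 853776 ≡ 828 (mod 1247)
623 = 512 + 64 + 32 + 8 + 4 + 2 + 1 in binary powers of 2.
So 11^623 ≡ 828 · 828 · 924 · 828 · 924 · 121 · 11 ≡ 302 (mod 1247).
Squaring chain: 302; never reaches −1, so base 11 is a Miller–Rabin witness that 1247 is composite.

302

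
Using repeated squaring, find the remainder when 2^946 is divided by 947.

1

2^1 ≡ 2 (mod 947)
2^2 ≡ 2^2 = 4 ≡ 4 (mod 947)
2^4 ≡ 4^2 = 16 ≡ 16 (mod 947)
2^8 ≡ 16^2 = 256 ≡ 256 (mod 947)
2^16 ≡ 256^2 = 65536 ≡ 193 (mod 947)
2^32 ≡ 193^2 = 37249 ≡ 316 (mod 947)
2^64 ≡ 316^2 = 99856 ≡ 421 (mod 947)
2^128 ≡ 421^2 = 177241 ≡ 152 (mod 947)
2^256 ≡ 152^2 = 23104 ≡ 376 (mod 947)
2^512 ≡ 376^2 = 141376 ≡ 273 (mod 947)
946 = 512 + 256 + 128 + 32 + 16 + 2 in binary powers of 2.
So 2^946 ≡ 273 · 376 · 152 · 316 · 193 · 4 ≡ 1 (mod 947).
Since the result is 1, base 2 gives no evidence that 947 is composite.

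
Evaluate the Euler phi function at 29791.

Factor: 29791 = 31^3.
φ(29791) = 31^2·(31−1) = 28830.

28830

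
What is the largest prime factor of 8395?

8395 = 5 · 1679
1679 = 23 · 73
73 is prime.
So 8395 = 5 · 23 · 73; the largest prime factor is 73.

73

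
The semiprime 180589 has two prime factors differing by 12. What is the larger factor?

431

Since p = q + 12, we have 180589 = q(q + 12), so q² + 12q − 180589 = 0.
Discriminant: 12² + 4·180589 = 144 + 722356 = 722500; √722500 = 850.
q = (−12 + 850)/2 = 419, and p = q + 12 = 431.
Check: 419 · 431 = 180589.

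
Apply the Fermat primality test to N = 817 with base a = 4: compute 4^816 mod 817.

4^1 ≡ 4 (mod 817)
4^2 ≡ 4^2 = 16 ≡ 16 (mod 817)
4^4 ≡ 16^2 = 256 ≡ 256 (mod 817)
4^8 ≡ 256^2 = 65536 ≡ 176 (mod 817)
4^16 ≡ 176^2 = 30976 ≡ 747 (mod 817)
4^32 ≡ 747^2 = 558009 ≡ 815 (mod 817)
4^64 ≡ 815^2 = 664225 ≡ 4 (mod 817)
4^128 ≡ 4^2 = 16 ≡ 16 (mod 817)
4^256 ≡ 16^2 = 256 ≡ 256 (mod 817)
4^512 ≡ 256^2 = 65536 ≡ 176 (mod 817)
816 = 512 + 256 + 32 + 16 in binary powers of 2.
So 4^816 ≡ 176 · 256 · 815 · 747 ≡ 600 (mod 817).
Since 600 ≠ 1, base 4 is a Fermat witness: 817 is composite.

600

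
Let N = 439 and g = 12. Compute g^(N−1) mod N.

12^1 ≡ 12 (mod 439)
12^2 ≡ 12^2 = 144 ≡ 144 (mod 439)
12^4 ≡ 144^2 = 20736 ≡ 103 (mod 439)
12^8 ≡ 103^2 = 10609 ≡ 73 (mod 439)
12^16 ≡ 73^2 = 5329 ≡ 61 (mod 439)
12^32 ≡ 61^2 = 3721 ≡ 209 (mod 439)
12^64 ≡ 209^2 = 43681 ≡ 220 (mod 439)
12^128 ≡ 220^2 = 48400 ≡ 110 (mod 439)
12^256 ≡ 110^2 = 12100 ≡ 247 (mod 439)
438 = 256 + 128 + 32 + 16 + 4 + 2 in binary powers of 2.
So 12^438 ≡ 247 · 110 · 209 · 61 · 103 · 144 ≡ 1 (mod 439).
Since the result is 1, base 12 gives no evidence that 439 is composite.

1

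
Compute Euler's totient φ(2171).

Factor: 2171 = 13 · 167.
φ(2171) = (13−1) · (167−1) = 12 · 166 = 1992.

1992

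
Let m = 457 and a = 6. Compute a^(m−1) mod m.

1

6^1 ≡ 6 (mod 457)
6^2 ≡ 6^2 = 36 ≡ 36 (mod 457)
6^4 ≡ 36^2 = 1296 ≡ 382 (mod 457)
6^8 ≡ 382^2 = 145924 ≡ 141 (mod 457)
6^16 ≡ 141^2 = 19881 ≡ 230 (mod 457)
6^32 ≡ 230^2 = 52900 ≡ 345 (mod 457)
6^64 ≡ 345^2 = 119025 ≡ 205 (mod 457)
6^128 ≡ 205^2 = 42025 ≡ 438 (mod 457)
6^256 ≡ 438^2 = 191844 ≡ 361 (mod 457)
456 = 256 + 128 + 64 + 8 in binary powers of 2.
So 6^456 ≡ 361 · 438 · 205 · 141 ≡ 1 (mod 457).
Since the result is 1, base 6 gives no evidence that 457 is composite.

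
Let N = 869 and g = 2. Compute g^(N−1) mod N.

234

2^1 ≡ 2 (mod 869)
2^2 ≡ 2^2 = 4 ≡ 4 (mod 869)
2^4 ≡ 4^2 = 16 ≡ 16 (mod 869)
2^8 ≡ 16^2 = 256 ≡ 256 (mod 869)
2^16 ≡ 256^2 = 65536 ≡ 361 (mod 869)
2^32 ≡ 361^2 = 130321 ≡ 840 (mod 869)
2^64 ≡ 840^2 = 705600 ≡ 841 (mod 869)
2^128 ≡ 841^2 = 707281 ≡ 784 (mod 869)
2^256 ≡ 784^2 = 614656 ≡ 273 (mod 869)
2^512 ≡ 273^2 = 74529 ≡ 664 (mod 869)
868 = 512 + 256 + 64 + 32 + 4 in binary powers of 2.
So 2^868 ≡ 664 · 273 · 841 · 840 · 16 ≡ 234 (mod 869).
Since 234 ≠ 1, base 2 is a Fermat witness: 869 is composite.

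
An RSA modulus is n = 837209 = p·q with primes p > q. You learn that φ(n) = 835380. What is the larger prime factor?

919

φ(n) = (p−1)(q−1) = n − (p+q) + 1, so p + q = 837209 − 835380 + 1 = 1830.
p and q are the roots of t² − 1830t + 837209 = 0.
Discriminant: 1830² − 4·837209 = 3348900 − 3348836 = 64; √64 = 8.
q = (1830 − 8)/2 = 911, p = (1830 + 8)/2 = 919.
Check: 911 · 919 = 837209.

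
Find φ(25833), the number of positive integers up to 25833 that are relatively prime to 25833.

16848

Factor: 25833 = 3 · 79 · 109.
φ(25833) = (3−1) · (79−1) · (109−1) = 2 · 78 · 108 = 16848.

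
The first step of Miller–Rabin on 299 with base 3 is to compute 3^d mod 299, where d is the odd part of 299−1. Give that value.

269

299 − 1 = 298 = 2^1 · 149, so d = 149.
3^1 ≡ 3 (mod 299)
3^2 ≡ 3^2 = 9 ≡ 9 (mod 299)
3^4 ≡ 9^2 = 81 ≡ 81 (mod 299)
3^8 ≡ 81^2 = 6561 ≡ 282 (mod 299)
3^16 ≡ 282^2 = 79524 ≡ 289 (mod 299)
3^32 ≡ 289^2 = 83521 ≡ 100 (mod 299)
3^64 ≡ 100^2 = 10000 ≡ 133 (mod 299)
3^128 ≡ 133^2 = 17689 ≡ 48 (mod 299)
149 = 128 + 16 + 4 + 1 in binary powers of 2.
So 3^149 ≡ 48 · 289 · 81 · 3 ≡ 269 (mod 299).
Squaring chain: 269; never reaches −1, so base 3 is a Miller–Rabin witness that 299 is composite.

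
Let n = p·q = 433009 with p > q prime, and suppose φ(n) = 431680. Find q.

φ(n) = (p−1)(q−1) = n − (p+q) + 1, so p + q = 433009 − 431680 + 1 = 1330.
p and q are the roots of t² − 1330t + 433009 = 0.
Discriminant: 1330² − 4·433009 = 1768900 − 1732036 = 36864; √36864 = 192.
q = (1330 − 192)/2 = 569, p = (1330 + 192)/2 = 761.
Check: 569 · 761 = 433009.

569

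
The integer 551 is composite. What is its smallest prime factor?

551 is odd.
Digit sum 11, not divisible by 3.
Ends in 1: not divisible by 5.
7: 551 = 7·78 + 5
11: 551 = 11·50 + 1
13: 551 = 13·42 + 5
17: 551 = 17·32 + 7
19: 551 = 19·29

19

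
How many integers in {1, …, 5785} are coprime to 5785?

Factor: 5785 = 5 · 13 · 89.
φ(5785) = (5−1) · (13−1) · (89−1) = 4 · 12 · 88 = 4224.

4224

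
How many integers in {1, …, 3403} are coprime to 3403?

3280

Factor: 3403 = 41 · 83.
φ(3403) = (41−1) · (83−1) = 40 · 82 = 3280.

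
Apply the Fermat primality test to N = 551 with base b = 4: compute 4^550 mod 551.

4^1 ≡ 4 (mod 551)
4^2 ≡ 4^2 = 16 ≡ 16 (mod 551)
4^4 ≡ 16^2 = 256 ≡ 256 (mod 551)
4^8 ≡ 256^2 = 65536 ≡ 518 (mod 551)
4^16 ≡ 518^2 = 268324 ≡ 538 (mod 551)
4^32 ≡ 538^2 = 289444 ≡ 169 (mod 551)
4^64 ≡ 169^2 = 28561 ≡ 460 (mod 551)
4^128 ≡ 460^2 = 211600 ≡ 16 (mod 551)
4^256 ≡ 16^2 = 256 ≡ 256 (mod 551)
4^512 ≡ 256^2 = 65536 ≡ 518 (mod 551)
550 = 512 + 32 + 4 + 2 in binary powers of 2.
So 4^550 ≡ 518 · 169 · 256 · 16 ≡ 517 (mod 551).
Since 517 ≠ 1, base 4 is a Fermat witness: 551 is composite.

517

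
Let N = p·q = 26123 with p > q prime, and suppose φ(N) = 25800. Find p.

φ(n) = (p−1)(q−1) = n − (p+q) + 1, so p + q = 26123 − 25800 + 1 = 324.
p and q are the roots of t² − 324t + 26123 = 0.
Discriminant: 324² − 4·26123 = 104976 − 104492 = 484; √484 = 22.
q = (324 − 22)/2 = 151, p = (324 + 22)/2 = 173.
Check: 151 · 173 = 26123.

173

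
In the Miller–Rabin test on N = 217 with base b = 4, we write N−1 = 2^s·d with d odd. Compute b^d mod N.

78

217 − 1 = 216 = 2^3 · 27, so d = 27.
4^1 ≡ 4 (mod 217)
4^2 ≡ 4^2 = 16 ≡ 16 (mod 217)
4^4 ≡ 16^2 = 256 ≡ 39 (mod 217)
4^8 ≡ 39^2 = 1521 ≡ 2 (mod 217)
4^16 ≡ 2^2 = 4 ≡ 4 (mod 217)
27 = 16 + 8 + 2 + 1 in binary powers of 2.
So 4^27 ≡ 4 · 2 · 16 · 4 ≡ 78 (mod 217).
Squaring chain: 78 → 8 → 64; never reaches −1, so base 4 is a Miller–Rabin witness that 217 is composite.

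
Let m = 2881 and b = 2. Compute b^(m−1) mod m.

895

2^1 ≡ 2 (mod 2881)
2^2 ≡ 2^2 = 4 ≡ 4 (mod 2881)
2^4 ≡ 4^2 = 16 ≡ 16 (mod 2881)
2^8 ≡ 16^2 = 256 ≡ 256 (mod 2881)
2^16 ≡ 256^2 = 65536 ≡ 2154 (mod 2881)
2^32 ≡ 2154^2 = 4639716 ≡ 1306 (mod 2881)
2^64 ≡ 1306^2 = 1705636 ≡ 84 (mod 2881)
2^128 ≡ 84^2 = 7056 ≡ 1294 (mod 2881)
2^256 ≡ 1294^2 = 1674436 ≡ 575 (mod 2881)
2^512 ≡ 575^2 = 330625 ≡ 2191 (mod 2881)
2^1024 ≡ 2191^2 = 4800481 ≡ 735 (mod 2881)
2^2048 ≡ 735^2 = 540225 ≡ 1478 (mod 2881)
2880 = 2048 + 512 + 256 + 64 in binary powers of 2.
So 2^2880 ≡ 1478 · 2191 · 575 · 84 ≡ 895 (mod 2881).
Since 895 ≠ 1, base 2 is a Fermat witness: 2881 is composite.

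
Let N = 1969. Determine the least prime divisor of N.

1969 is odd.
Digit sum 25, not divisible by 3.
Ends in 9: not divisible by 5.
7: 1969 = 7·281 + 2
11: 1969 = 11·179

11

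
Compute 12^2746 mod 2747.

2137

12^1 ≡ 12 (mod 2747)
12^2 ≡ 12^2 = 144 ≡ 144 (mod 2747)
12^4 ≡ 144^2 = 20736 ≡ 1507 (mod 2747)
12^8 ≡ 1507^2 = 2271049 ≡ 2027 (mod 2747)
12^16 ≡ 2027^2 = 4108729 ≡ 1964 (mod 2747)
12^32 ≡ 1964^2 = 3857296 ≡ 508 (mod 2747)
12^64 ≡ 508^2 = 258064 ≡ 2593 (mod 2747)
12^128 ≡ 2593^2 = 6723649 ≡ 1740 (mod 2747)
12^256 ≡ 1740^2 = 3027600 ≡ 406 (mod 2747)
12^512 ≡ 406^2 = 164836 ≡ 16 (mod 2747)
12^1024 ≡ 16^2 = 256 ≡ 256 (mod 2747)
12^2048 ≡ 256^2 = 65536 ≡ 2355 (mod 2747)
2746 = 2048 + 512 + 128 + 32 + 16 + 8 + 2 in binary powers of 2.
So 12^2746 ≡ 2355 · 16 · 1740 · 508 · 1964 · 2027 · 144 ≡ 2137 (mod 2747).
Since 2137 ≠ 1, base 12 is a Fermat witness: 2747 is composite.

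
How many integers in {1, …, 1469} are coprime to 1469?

1344

Factor: 1469 = 13 · 113.
φ(1469) = (13−1) · (113−1) = 12 · 112 = 1344.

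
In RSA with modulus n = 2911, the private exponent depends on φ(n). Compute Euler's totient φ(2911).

2800

Factor: 2911 = 41 · 71.
φ(2911) = (41−1) · (71−1) = 40 · 70 = 2800.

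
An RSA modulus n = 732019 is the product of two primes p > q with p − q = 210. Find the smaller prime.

757

Since p = q + 210, we have 732019 = q(q + 210), so q² + 210q − 732019 = 0.
Discriminant: 210² + 4·732019 = 44100 + 2928076 = 2972176; √2972176 = 1724.
q = (−210 + 1724)/2 = 757, and p = q + 210 = 967.
Check: 757 · 967 = 732019.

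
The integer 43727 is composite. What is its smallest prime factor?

43727 is odd.
Digit sum 23, not divisible by 3.
Ends in 7: not divisible by 5.
7: 43727 = 7·6246 + 5
11: 43727 = 11·3975 + 2
13: 43727 = 13·3363 + 8
17: 43727 = 17·2572 + 3
19: 43727 = 19·2301 + 8
23: 43727 = 23·1901 + 4
29: 43727 = 29·1507 + 24
31: 43727 = 31·1410 + 17
37: 43727 = 37·1181 + 30
41: 43727 = 41·1066 + 21
43: 43727 = 43·1016 + 39
47: 43727 = 47·930 + 17
53: 43727 = 53·825 + 2
59: 43727 = 59·741 + 8
61: 43727 = 61·716 + 51
67: 43727 = 67·652 + 43
71: 43727 = 71·615 + 62
73: 43727 = 73·599

73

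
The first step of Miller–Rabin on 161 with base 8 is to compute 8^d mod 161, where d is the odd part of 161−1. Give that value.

161 − 1 = 160 = 2^5 · 5, so d = 5.
8^1 ≡ 8 (mod 161)
8^2 ≡ 8^2 = 64 ≡ 64 (mod 161)
8^4 ≡ 64^2 = 4096 ≡ 71 (mod 161)
5 = 4 + 1 in binary powers of 2.
So 8^5 ≡ 71 · 8 ≡ 85 (mod 161).
Squaring chain: 85 → 141 → 78 → 127 → 29; never reaches −1, so base 8 is a Miller–Rabin witness that 161 is composite.

85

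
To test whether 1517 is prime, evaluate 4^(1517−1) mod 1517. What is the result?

1144

4^1 ≡ 4 (mod 1517)
4^2 ≡ 4^2 = 16 ≡ 16 (mod 1517)
4^4 ≡ 16^2 = 256 ≡ 256 (mod 1517)
4^8 ≡ 256^2 = 65536 ≡ 305 (mod 1517)
4^16 ≡ 305^2 = 93025 ≡ 488 (mod 1517)
4^32 ≡ 488^2 = 238144 ≡ 1492 (mod 1517)
4^64 ≡ 1492^2 = 2226064 ≡ 625 (mod 1517)
4^128 ≡ 625^2 = 390625 ≡ 756 (mod 1517)
4^256 ≡ 756^2 = 571536 ≡ 1144 (mod 1517)
4^512 ≡ 1144^2 = 1308736 ≡ 1082 (mod 1517)
4^1024 ≡ 1082^2 = 1170724 ≡ 1117 (mod 1517)
1516 = 1024 + 256 + 128 + 64 + 32 + 8 + 4 in binary powers of 2.
So 4^1516 ≡ 1117 · 1144 · 756 · 625 · 1492 · 305 · 256 ≡ 1144 (mod 1517).
Since 1144 ≠ 1, base 4 is a Fermat witness: 1517 is composite.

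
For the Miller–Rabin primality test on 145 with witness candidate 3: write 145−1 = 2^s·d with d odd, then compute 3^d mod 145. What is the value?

108

145 − 1 = 144 = 2^4 · 9, so d = 9.
3^1 ≡ 3 (mod 145)
3^2 ≡ 3^2 = 9 ≡ 9 (mod 145)
3^4 ≡ 9^2 = 81 ≡ 81 (mod 145)
3^8 ≡ 81^2 = 6561 ≡ 36 (mod 145)
9 = 8 + 1 in binary powers of 2.
So 3^9 ≡ 36 · 3 ≡ 108 (mod 145).
Squaring chain: 108 → 64 → 36 → 136; never reaches −1, so base 3 is a Miller–Rabin witness that 145 is composite.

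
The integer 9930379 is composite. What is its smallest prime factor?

79

9930379 is odd.
Digit sum 40, not divisible by 3.
Ends in 9: not divisible by 5.
7: 9930379 = 7·1418625 + 4
11: 9930379 = 11·902761 + 8
13: 9930379 = 13·763875 + 4
17: 9930379 = 17·584139 + 16
19: 9930379 = 19·522651 + 10
23: 9930379 = 23·431755 + 14
29: 9930379 = 29·342426 + 25
31: 9930379 = 31·320334 + 25
37: 9930379 = 37·268388 + 23
41: 9930379 = 41·242204 + 15
43: 9930379 = 43·230939 + 2
47: 9930379 = 47·211284 + 31
53: 9930379 = 53·187365 + 34
59: 9930379 = 59·168311 + 30
61: 9930379 = 61·162793 + 6
67: 9930379 = 67·148214 + 41
71: 9930379 = 71·139864 + 35
73: 9930379 = 73·136032 + 43
79: 9930379 = 79·125701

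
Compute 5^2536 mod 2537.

5^1 ≡ 5 (mod 2537)
5^2 ≡ 5^2 = 25 ≡ 25 (mod 2537)
5^4 ≡ 25^2 = 625 ≡ 625 (mod 2537)
5^8 ≡ 625^2 = 390625 ≡ 2464 (mod 2537)
5^16 ≡ 2464^2 = 6071296 ≡ 255 (mod 2537)
5^32 ≡ 255^2 = 65025 ≡ 1600 (mod 2537)
5^64 ≡ 1600^2 = 2560000 ≡ 167 (mod 2537)
5^128 ≡ 167^2 = 27889 ≡ 2519 (mod 2537)
5^256 ≡ 2519^2 = 6345361 ≡ 324 (mod 2537)
5^512 ≡ 324^2 = 104976 ≡ 959 (mod 2537)
5^1024 ≡ 959^2 = 919681 ≡ 1287 (mod 2537)
5^2048 ≡ 1287^2 = 1656369 ≡ 2245 (mod 2537)
2536 = 2048 + 256 + 128 + 64 + 32 + 8 in binary powers of 2.
So 5^2536 ≡ 2245 · 324 · 2519 · 167 · 1600 · 2464 ≡ 1975 (mod 2537).
Since 1975 ≠ 1, base 5 is a Fermat witness: 2537 is composite.

1975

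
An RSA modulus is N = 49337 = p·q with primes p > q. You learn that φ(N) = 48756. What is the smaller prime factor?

103

φ(n) = (p−1)(q−1) = n − (p+q) + 1, so p + q = 49337 − 48756 + 1 = 582.
p and q are the roots of t² − 582t + 49337 = 0.
Discriminant: 582² − 4·49337 = 338724 − 197348 = 141376; √141376 = 376.
q = (582 − 376)/2 = 103, p = (582 + 376)/2 = 479.
Check: 103 · 479 = 49337.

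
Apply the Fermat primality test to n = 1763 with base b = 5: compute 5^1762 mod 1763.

5^1 ≡ 5 (mod 1763)
5^2 ≡ 5^2 = 25 ≡ 25 (mod 1763)
5^4 ≡ 25^2 = 625 ≡ 625 (mod 1763)
5^8 ≡ 625^2 = 390625 ≡ 1002 (mod 1763)
5^16 ≡ 1002^2 = 1004004 ≡ 857 (mod 1763)
5^32 ≡ 857^2 = 734449 ≡ 1041 (mod 1763)
5^64 ≡ 1041^2 = 1083681 ≡ 1199 (mod 1763)
5^128 ≡ 1199^2 = 1437601 ≡ 756 (mod 1763)
5^256 ≡ 756^2 = 571536 ≡ 324 (mod 1763)
5^512 ≡ 324^2 = 104976 ≡ 959 (mod 1763)
5^1024 ≡ 959^2 = 919681 ≡ 1158 (mod 1763)
1762 = 1024 + 512 + 128 + 64 + 32 + 2 in binary powers of 2.
So 5^1762 ≡ 1158 · 959 · 756 · 1199 · 1041 · 25 ≡ 1665 (mod 1763).
Since 1665 ≠ 1, base 5 is a Fermat witness: 1763 is composite.

1665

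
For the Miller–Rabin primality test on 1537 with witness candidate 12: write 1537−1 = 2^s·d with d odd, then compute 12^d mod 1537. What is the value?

1537 − 1 = 1536 = 2^9 · 3, so d = 3.
12^1 ≡ 12 (mod 1537)
12^2 ≡ 12^2 = 144 ≡ 144 (mod 1537)
3 = 2 + 1 in binary powers of 2.
So 12^3 ≡ 144 · 12 ≡ 191 (mod 1537).
Squaring chain: 191 → 1130 → 1190 → 523 → 1480 → 175 → 1422 → 929 → 784; never reaches −1, so base 12 is a Miller–Rabin witness that 1537 is composite.

191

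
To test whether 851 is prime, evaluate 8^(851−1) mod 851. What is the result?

788

8^1 ≡ 8 (mod 851)
8^2 ≡ 8^2 = 64 ≡ 64 (mod 851)
8^4 ≡ 64^2 = 4096 ≡ 692 (mod 851)
8^8 ≡ 692^2 = 478864 ≡ 602 (mod 851)
8^16 ≡ 602^2 = 362404 ≡ 729 (mod 851)
8^32 ≡ 729^2 = 531441 ≡ 417 (mod 851)
8^64 ≡ 417^2 = 173889 ≡ 285 (mod 851)
8^128 ≡ 285^2 = 81225 ≡ 380 (mod 851)
8^256 ≡ 380^2 = 144400 ≡ 581 (mod 851)
8^512 ≡ 581^2 = 337561 ≡ 565 (mod 851)
850 = 512 + 256 + 64 + 16 + 2 in binary powers of 2.
So 8^850 ≡ 565 · 581 · 285 · 729 · 64 ≡ 788 (mod 851).
Since 788 ≠ 1, base 8 is a Fermat witness: 851 is composite.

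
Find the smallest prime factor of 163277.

163277 is odd.
Digit sum 26, not divisible by 3.
Ends in 7: not divisible by 5.
7: 163277 = 7·23325 + 2
11: 163277 = 11·14843 + 4
13: 163277 = 13·12559 + 10
17: 163277 = 17·9604 + 9
19: 163277 = 19·8593 + 10
23: 163277 = 23·7099

23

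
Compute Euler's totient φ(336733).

319200

Factor: 336733 = 41 · 43 · 191.
φ(336733) = (41−1) · (43−1) · (191−1) = 40 · 42 · 190 = 319200.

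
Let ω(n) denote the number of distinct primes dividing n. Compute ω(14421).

14421 = 3 · 4807
4807 = 11 · 437
437 = 19 · 23
14421 = 3 · 11 · 19 · 23, which has 4 distinct prime factors.

4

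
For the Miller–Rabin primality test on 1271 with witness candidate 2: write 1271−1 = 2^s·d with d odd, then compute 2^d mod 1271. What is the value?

1271 − 1 = 1270 = 2^1 · 635, so d = 635.
2^1 ≡ 2 (mod 1271)
2^2 ≡ 2^2 = 4 ≡ 4 (mod 1271)
2^4 ≡ 4^2 = 16 ≡ 16 (mod 1271)
2^8 ≡ 16^2 = 256 ≡ 256 (mod 1271)
2^16 ≡ 256^2 = 65536 ≡ 715 (mod 1271)
2^32 ≡ 715^2 = 511225 ≡ 283 (mod 1271)
2^64 ≡ 283^2 = 80089 ≡ 16 (mod 1271)
2^128 ≡ 16^2 = 256 ≡ 256 (mod 1271)
2^256 ≡ 256^2 = 65536 ≡ 715 (mod 1271)
2^512 ≡ 715^2 = 511225 ≡ 283 (mod 1271)
635 = 512 + 64 + 32 + 16 + 8 + 2 + 1 in binary powers of 2.
So 2^635 ≡ 283 · 16 · 283 · 715 · 256 · 4 · 2 ≡ 993 (mod 1271).
Squaring chain: 993; never reaches −1, so base 2 is a Miller–Rabin witness that 1271 is composite.

993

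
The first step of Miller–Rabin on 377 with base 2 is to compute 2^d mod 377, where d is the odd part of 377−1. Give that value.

345

377 − 1 = 376 = 2^3 · 47, so d = 47.
2^1 ≡ 2 (mod 377)
2^2 ≡ 2^2 = 4 ≡ 4 (mod 377)
2^4 ≡ 4^2 = 16 ≡ 16 (mod 377)
2^8 ≡ 16^2 = 256 ≡ 256 (mod 377)
2^16 ≡ 256^2 = 65536 ≡ 315 (mod 377)
2^32 ≡ 315^2 = 99225 ≡ 74 (mod 377)
47 = 32 + 8 + 4 + 2 + 1 in binary powers of 2.
So 2^47 ≡ 74 · 256 · 16 · 4 · 2 ≡ 345 (mod 377).
Squaring chain: 345 → 270 → 139; never reaches −1, so base 2 is a Miller–Rabin witness that 377 is composite.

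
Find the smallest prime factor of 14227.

14227 is odd.
Digit sum 16, not divisible by 3.
Ends in 7: not divisible by 5.
7: 14227 = 7·2032 + 3
11: 14227 = 11·1293 + 4
13: 14227 = 13·1094 + 5
17: 14227 = 17·836 + 15
19: 14227 = 19·748 + 15
23: 14227 = 23·618 + 13
29: 14227 = 29·490 + 17
31: 14227 = 31·458 + 29
37: 14227 = 37·384 + 19
41: 14227 = 41·347

41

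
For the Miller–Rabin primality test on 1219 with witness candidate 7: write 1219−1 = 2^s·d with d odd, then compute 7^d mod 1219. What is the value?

888

1219 − 1 = 1218 = 2^1 · 609, so d = 609.
7^1 ≡ 7 (mod 1219)
7^2 ≡ 7^2 = 49 ≡ 49 (mod 1219)
7^4 ≡ 49^2 = 2401 ≡ 1182 (mod 1219)
7^8 ≡ 1182^2 = 1397124 ≡ 150 (mod 1219)
7^16 ≡ 150^2 = 22500 ≡ 558 (mod 1219)
7^32 ≡ 558^2 = 311364 ≡ 519 (mod 1219)
7^64 ≡ 519^2 = 269361 ≡ 1181 (mod 1219)
7^128 ≡ 1181^2 = 1394761 ≡ 225 (mod 1219)
7^256 ≡ 225^2 = 50625 ≡ 646 (mod 1219)
7^512 ≡ 646^2 = 417316 ≡ 418 (mod 1219)
609 = 512 + 64 + 32 + 1 in binary powers of 2.
So 7^609 ≡ 418 · 1181 · 519 · 7 ≡ 888 (mod 1219).
Squaring chain: 888; never reaches −1, so base 7 is a Miller–Rabin witness that 1219 is composite.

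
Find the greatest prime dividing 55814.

59

55814 = 2 · 27907
27907 = 11 · 2537
2537 = 43 · 59
59 is prime.
So 55814 = 2 · 11 · 43 · 59; the largest prime factor is 59.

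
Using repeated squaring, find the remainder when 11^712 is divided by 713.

514

11^1 ≡ 11 (mod 713)
11^2 ≡ 11^2 = 121 ≡ 121 (mod 713)
11^4 ≡ 121^2 = 14641 ≡ 381 (mod 713)
11^8 ≡ 381^2 = 145161 ≡ 422 (mod 713)
11^16 ≡ 422^2 = 178084 ≡ 547 (mod 713)
11^32 ≡ 547^2 = 299209 ≡ 462 (mod 713)
11^64 ≡ 462^2 = 213444 ≡ 257 (mod 713)
11^128 ≡ 257^2 = 66049 ≡ 453 (mod 713)
11^256 ≡ 453^2 = 205209 ≡ 578 (mod 713)
11^512 ≡ 578^2 = 334084 ≡ 400 (mod 713)
712 = 512 + 128 + 64 + 8 in binary powers of 2.
So 11^712 ≡ 400 · 453 · 257 · 422 ≡ 514 (mod 713).
Since 514 ≠ 1, base 11 is a Fermat witness: 713 is composite.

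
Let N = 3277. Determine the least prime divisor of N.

3277 is odd.
Digit sum 19, not divisible by 3.
Ends in 7: not divisible by 5.
7: 3277 = 7·468 + 1
11: 3277 = 11·297 + 10
13: 3277 = 13·252 + 1
17: 3277 = 17·192 + 13
19: 3277 = 19·172 + 9
23: 3277 = 23·142 + 11
29: 3277 = 29·113

29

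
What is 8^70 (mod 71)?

1

8^1 ≡ 8 (mod 71)
8^2 ≡ 8^2 = 64 ≡ 64 (mod 71)
8^4 ≡ 64^2 = 4096 ≡ 49 (mod 71)
8^8 ≡ 49^2 = 2401 ≡ 58 (mod 71)
8^16 ≡ 58^2 = 3364 ≡ 27 (mod 71)
8^32 ≡ 27^2 = 729 ≡ 19 (mod 71)
8^64 ≡ 19^2 = 361 ≡ 6 (mod 71)
70 = 64 + 4 + 2 in binary powers of 2.
So 8^70 ≡ 6 · 49 · 64 ≡ 1 (mod 71).
Since the result is 1, base 8 gives no evidence that 71 is composite.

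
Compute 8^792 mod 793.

8^1 ≡ 8 (mod 793)
8^2 ≡ 8^2 = 64 ≡ 64 (mod 793)
8^4 ≡ 64^2 = 4096 ≡ 131 (mod 793)
8^8 ≡ 131^2 = 17161 ≡ 508 (mod 793)
8^16 ≡ 508^2 = 258064 ≡ 339 (mod 793)
8^32 ≡ 339^2 = 114921 ≡ 729 (mod 793)
8^64 ≡ 729^2 = 531441 ≡ 131 (mod 793)
8^128 ≡ 131^2 = 17161 ≡ 508 (mod 793)
8^256 ≡ 508^2 = 258064 ≡ 339 (mod 793)
8^512 ≡ 339^2 = 114921 ≡ 729 (mod 793)
792 = 512 + 256 + 16 + 8 in binary powers of 2.
So 8^792 ≡ 729 · 339 · 339 · 508 ≡ 729 (mod 793).
Since 729 ≠ 1, base 8 is a Fermat witness: 793 is composite.

729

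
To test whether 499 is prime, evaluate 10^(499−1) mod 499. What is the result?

1

10^1 ≡ 10 (mod 499)
10^2 ≡ 10^2 = 100 ≡ 100 (mod 499)
10^4 ≡ 100^2 = 10000 ≡ 20 (mod 499)
10^8 ≡ 20^2 = 400 ≡ 400 (mod 499)
10^16 ≡ 400^2 = 160000 ≡ 320 (mod 499)
10^32 ≡ 320^2 = 102400 ≡ 105 (mod 499)
10^64 ≡ 105^2 = 11025 ≡ 47 (mod 499)
10^128 ≡ 47^2 = 2209 ≡ 213 (mod 499)
10^256 ≡ 213^2 = 45369 ≡ 459 (mod 499)
498 = 256 + 128 + 64 + 32 + 16 + 2 in binary powers of 2.
So 10^498 ≡ 459 · 213 · 47 · 105 · 320 · 100 ≡ 1 (mod 499).
Since the result is 1, base 10 gives no evidence that 499 is composite.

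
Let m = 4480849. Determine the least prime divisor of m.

41

4480849 is odd.
Digit sum 37, not divisible by 3.
Ends in 9: not divisible by 5.
7: 4480849 = 7·640121 + 2
11: 4480849 = 11·407349 + 10
13: 4480849 = 13·344680 + 9
17: 4480849 = 17·263579 + 6
19: 4480849 = 19·235834 + 3
23: 4480849 = 23·194819 + 12
29: 4480849 = 29·154512 + 1
31: 4480849 = 31·144543 + 16
37: 4480849 = 37·121104 + 1
41: 4480849 = 41·109289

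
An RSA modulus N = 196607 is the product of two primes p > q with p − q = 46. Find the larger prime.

Since p = q + 46, we have 196607 = q(q + 46), so q² + 46q − 196607 = 0.
Discriminant: 46² + 4·196607 = 2116 + 786428 = 788544; √788544 = 888.
q = (−46 + 888)/2 = 421, and p = q + 46 = 467.
Check: 421 · 467 = 196607.

467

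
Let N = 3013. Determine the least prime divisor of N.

3013 is odd.
Digit sum 7, not divisible by 3.
Ends in 3: not divisible by 5.
7: 3013 = 7·430 + 3
11: 3013 = 11·273 + 10
13: 3013 = 13·231 + 10
17: 3013 = 17·177 + 4
19: 3013 = 19·158 + 11
23: 3013 = 23·131

23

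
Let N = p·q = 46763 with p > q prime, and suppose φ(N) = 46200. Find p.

463

φ(n) = (p−1)(q−1) = n − (p+q) + 1, so p + q = 46763 − 46200 + 1 = 564.
p and q are the roots of t² − 564t + 46763 = 0.
Discriminant: 564² − 4·46763 = 318096 − 187052 = 131044; √131044 = 362.
q = (564 − 362)/2 = 101, p = (564 + 362)/2 = 463.
Check: 101 · 463 = 46763.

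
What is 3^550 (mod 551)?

35

3^1 ≡ 3 (mod 551)
3^2 ≡ 3^2 = 9 ≡ 9 (mod 551)
3^4 ≡ 9^2 = 81 ≡ 81 (mod 551)
3^8 ≡ 81^2 = 6561 ≡ 500 (mod 551)
3^16 ≡ 500^2 = 250000 ≡ 397 (mod 551)
3^32 ≡ 397^2 = 157609 ≡ 23 (mod 551)
3^64 ≡ 23^2 = 529 ≡ 529 (mod 551)
3^128 ≡ 529^2 = 279841 ≡ 484 (mod 551)
3^256 ≡ 484^2 = 234256 ≡ 81 (mod 551)
3^512 ≡ 81^2 = 6561 ≡ 500 (mod 551)
550 = 512 + 32 + 4 + 2 in binary powers of 2.
So 3^550 ≡ 500 · 23 · 81 · 9 ≡ 35 (mod 551).
Since 35 ≠ 1, base 3 is a Fermat witness: 551 is composite.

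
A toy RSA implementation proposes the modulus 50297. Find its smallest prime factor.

13

50297 is odd.
Digit sum 23, not divisible by 3.
Ends in 7: not divisible by 5.
7: 50297 = 7·7185 + 2
11: 50297 = 11·4572 + 5
13: 50297 = 13·3869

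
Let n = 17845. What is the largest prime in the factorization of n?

17845 = 5 · 3569
3569 = 43 · 83
83 is prime.
So 17845 = 5 · 43 · 83; the largest prime factor is 83.

83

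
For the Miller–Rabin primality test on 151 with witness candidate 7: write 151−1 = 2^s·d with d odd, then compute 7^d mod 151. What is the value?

151 − 1 = 150 = 2^1 · 75, so d = 75.
7^1 ≡ 7 (mod 151)
7^2 ≡ 7^2 = 49 ≡ 49 (mod 151)
7^4 ≡ 49^2 = 2401 ≡ 136 (mod 151)
7^8 ≡ 136^2 = 18496 ≡ 74 (mod 151)
7^16 ≡ 74^2 = 5476 ≡ 40 (mod 151)
7^32 ≡ 40^2 = 1600 ≡ 90 (mod 151)
7^64 ≡ 90^2 = 8100 ≡ 97 (mod 151)
75 = 64 + 8 + 2 + 1 in binary powers of 2.
So 7^75 ≡ 97 · 74 · 49 · 7 ≡ 150 (mod 151).
Since 7^d ≡ 150 (mod 151), base 7 does not prove 151 composite.

150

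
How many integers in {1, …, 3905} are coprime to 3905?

2800

Factor: 3905 = 5 · 11 · 71.
φ(3905) = (5−1) · (11−1) · (71−1) = 4 · 10 · 70 = 2800.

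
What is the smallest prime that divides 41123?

41123 is odd.
Digit sum 11, not divisible by 3.
Ends in 3: not divisible by 5.
7: 41123 = 7·5874 + 5
11: 41123 = 11·3738 + 5
13: 41123 = 13·3163 + 4
17: 41123 = 17·2419

17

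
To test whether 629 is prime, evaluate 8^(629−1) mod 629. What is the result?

322

8^1 ≡ 8 (mod 629)
8^2 ≡ 8^2 = 64 ≡ 64 (mod 629)
8^4 ≡ 64^2 = 4096 ≡ 322 (mod 629)
8^8 ≡ 322^2 = 103684 ≡ 528 (mod 629)
8^16 ≡ 528^2 = 278784 ≡ 137 (mod 629)
8^32 ≡ 137^2 = 18769 ≡ 528 (mod 629)
8^64 ≡ 528^2 = 278784 ≡ 137 (mod 629)
8^128 ≡ 137^2 = 18769 ≡ 528 (mod 629)
8^256 ≡ 528^2 = 278784 ≡ 137 (mod 629)
8^512 ≡ 137^2 = 18769 ≡ 528 (mod 629)
628 = 512 + 64 + 32 + 16 + 4 in binary powers of 2.
So 8^628 ≡ 528 · 137 · 528 · 137 · 322 ≡ 322 (mod 629).
Since 322 ≠ 1, base 8 is a Fermat witness: 629 is composite.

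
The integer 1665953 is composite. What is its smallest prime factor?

41

1665953 is odd.
Digit sum 35, not divisible by 3.
Ends in 3: not divisible by 5.
7: 1665953 = 7·237993 + 2
11: 1665953 = 11·151450 + 3
13: 1665953 = 13·128150 + 3
17: 1665953 = 17·97997 + 4
19: 1665953 = 19·87681 + 14
23: 1665953 = 23·72432 + 17
29: 1665953 = 29·57446 + 19
31: 1665953 = 31·53740 + 13
37: 1665953 = 37·45025 + 28
41: 1665953 = 41·40633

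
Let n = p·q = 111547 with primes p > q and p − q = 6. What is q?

331

Since p = q + 6, we have 111547 = q(q + 6), so q² + 6q − 111547 = 0.
Discriminant: 6² + 4·111547 = 36 + 446188 = 446224; √446224 = 668.
q = (−6 + 668)/2 = 331, and p = q + 6 = 337.
Check: 331 · 337 = 111547.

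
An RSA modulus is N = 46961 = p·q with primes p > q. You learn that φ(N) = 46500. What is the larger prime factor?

311

φ(n) = (p−1)(q−1) = n − (p+q) + 1, so p + q = 46961 − 46500 + 1 = 462.
p and q are the roots of t² − 462t + 46961 = 0.
Discriminant: 462² − 4·46961 = 213444 − 187844 = 25600; √25600 = 160.
q = (462 − 160)/2 = 151, p = (462 + 160)/2 = 311.
Check: 151 · 311 = 46961.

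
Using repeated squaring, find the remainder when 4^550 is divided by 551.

517

4^1 ≡ 4 (mod 551)
4^2 ≡ 4^2 = 16 ≡ 16 (mod 551)
4^4 ≡ 16^2 = 256 ≡ 256 (mod 551)
4^8 ≡ 256^2 = 65536 ≡ 518 (mod 551)
4^16 ≡ 518^2 = 268324 ≡ 538 (mod 551)
4^32 ≡ 538^2 = 289444 ≡ 169 (mod 551)
4^64 ≡ 169^2 = 28561 ≡ 460 (mod 551)
4^128 ≡ 460^2 = 211600 ≡ 16 (mod 551)
4^256 ≡ 16^2 = 256 ≡ 256 (mod 551)
4^512 ≡ 256^2 = 65536 ≡ 518 (mod 551)
550 = 512 + 32 + 4 + 2 in binary powers of 2.
So 4^550 ≡ 518 · 169 · 256 · 16 ≡ 517 (mod 551).
Since 517 ≠ 1, base 4 is a Fermat witness: 551 is composite.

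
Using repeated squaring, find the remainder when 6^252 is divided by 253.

234

6^1 ≡ 6 (mod 253)
6^2 ≡ 6^2 = 36 ≡ 36 (mod 253)
6^4 ≡ 36^2 = 1296 ≡ 31 (mod 253)
6^8 ≡ 31^2 = 961 ≡ 202 (mod 253)
6^16 ≡ 202^2 = 40804 ≡ 71 (mod 253)
6^32 ≡ 71^2 = 5041 ≡ 234 (mod 253)
6^64 ≡ 234^2 = 54756 ≡ 108 (mod 253)
6^128 ≡ 108^2 = 11664 ≡ 26 (mod 253)
252 = 128 + 64 + 32 + 16 + 8 + 4 in binary powers of 2.
So 6^252 ≡ 26 · 108 · 234 · 71 · 202 · 31 ≡ 234 (mod 253).
Since 234 ≠ 1, base 6 is a Fermat witness: 253 is composite.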